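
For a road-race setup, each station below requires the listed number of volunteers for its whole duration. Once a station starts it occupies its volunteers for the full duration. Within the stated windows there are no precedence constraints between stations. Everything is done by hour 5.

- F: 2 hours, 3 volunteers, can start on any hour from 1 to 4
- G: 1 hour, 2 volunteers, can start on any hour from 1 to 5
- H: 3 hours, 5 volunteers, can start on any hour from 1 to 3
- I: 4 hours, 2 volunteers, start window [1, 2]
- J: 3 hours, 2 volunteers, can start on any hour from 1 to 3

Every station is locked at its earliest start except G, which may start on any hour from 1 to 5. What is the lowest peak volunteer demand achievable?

G@1: h1:14  h2:12  h3:9  h4:2  h5:0 → peak 14
G@2: h1:12  h2:14  h3:9  h4:2  h5:0 → peak 14
G@3: h1:12  h2:12  h3:11  h4:2  h5:0 → peak 12
G@4: h1:12  h2:12  h3:9  h4:4  h5:0 → peak 12
G@5: h1:12  h2:12  h3:9  h4:2  h5:2 → peak 12
Best is G@3, peak 12.

12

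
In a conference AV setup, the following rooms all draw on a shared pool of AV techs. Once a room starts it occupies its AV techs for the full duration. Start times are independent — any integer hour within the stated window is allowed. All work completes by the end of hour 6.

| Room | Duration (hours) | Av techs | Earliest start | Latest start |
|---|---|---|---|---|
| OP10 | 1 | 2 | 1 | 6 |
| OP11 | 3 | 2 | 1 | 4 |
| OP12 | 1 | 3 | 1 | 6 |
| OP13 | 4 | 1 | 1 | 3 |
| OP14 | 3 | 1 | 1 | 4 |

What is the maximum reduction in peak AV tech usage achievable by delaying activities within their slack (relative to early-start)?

5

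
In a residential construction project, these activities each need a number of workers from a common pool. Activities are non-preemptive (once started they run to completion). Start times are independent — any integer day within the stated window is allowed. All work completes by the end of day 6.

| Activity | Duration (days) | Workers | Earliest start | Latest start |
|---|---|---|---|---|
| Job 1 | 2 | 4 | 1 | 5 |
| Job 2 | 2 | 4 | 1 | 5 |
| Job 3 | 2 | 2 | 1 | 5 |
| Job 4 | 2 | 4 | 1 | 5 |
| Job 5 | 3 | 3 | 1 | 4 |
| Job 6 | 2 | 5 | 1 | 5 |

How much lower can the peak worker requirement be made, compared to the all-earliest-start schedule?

13

Early-start peak: d1:22  d2:22  d3:3  d4:0  d5:0  d6:0 ⇒ 22.
Leveled (Job 1@1, Job 2@1, Job 3@3, Job 4@3, Job 5@3, Job 6@5): d1:8  d2:8  d3:9  d4:9  d5:8  d6:5 ⇒ 9.
Reduction 22 − 9 = 13.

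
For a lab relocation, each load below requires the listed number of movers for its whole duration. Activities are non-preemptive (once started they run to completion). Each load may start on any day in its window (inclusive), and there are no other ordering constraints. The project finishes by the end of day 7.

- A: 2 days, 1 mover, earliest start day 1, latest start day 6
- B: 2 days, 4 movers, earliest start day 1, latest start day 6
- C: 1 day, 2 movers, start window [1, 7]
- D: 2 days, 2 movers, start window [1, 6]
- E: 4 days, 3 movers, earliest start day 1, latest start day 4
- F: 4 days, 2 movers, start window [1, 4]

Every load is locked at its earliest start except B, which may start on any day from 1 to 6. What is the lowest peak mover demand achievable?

10

B@1: d1:14  d2:12  d3:5  d4:5  d5:0  d6:0  d7:0 → peak 14
B@2: d1:10  d2:12  d3:9  d4:5  d5:0  d6:0  d7:0 → peak 12
B@3: d1:10  d2:8  d3:9  d4:9  d5:0  d6:0  d7:0 → peak 10
B@4: d1:10  d2:8  d3:5  d4:9  d5:4  d6:0  d7:0 → peak 10
B@5: d1:10  d2:8  d3:5  d4:5  d5:4  d6:4  d7:0 → peak 10
B@6: d1:10  d2:8  d3:5  d4:5  d5:0  d6:4  d7:4 → peak 10
Best is B@3, peak 10.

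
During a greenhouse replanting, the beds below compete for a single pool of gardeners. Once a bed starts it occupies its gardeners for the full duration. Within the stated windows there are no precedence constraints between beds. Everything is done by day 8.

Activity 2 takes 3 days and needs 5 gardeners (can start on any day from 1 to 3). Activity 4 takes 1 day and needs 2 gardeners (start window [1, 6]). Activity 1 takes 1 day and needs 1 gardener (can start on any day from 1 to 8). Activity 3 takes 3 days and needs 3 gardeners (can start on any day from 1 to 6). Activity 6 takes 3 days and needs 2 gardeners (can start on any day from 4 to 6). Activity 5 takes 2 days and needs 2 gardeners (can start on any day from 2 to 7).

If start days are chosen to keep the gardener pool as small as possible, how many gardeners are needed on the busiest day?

Early-start (Activity 2@1, Activity 4@1, Activity 1@1, Activity 3@1, Activity 6@4, Activity 5@2) gives peak 11: d1:11  d2:10  d3:10  d4:2  d5:2  d6:2  d7:0  d8:0.
Shift Activity 4→4, Activity 1→4, Activity 3→5, Activity 5→7.
Schedule Activity 2@1, Activity 4@4, Activity 1@4, Activity 3@5, Activity 6@4, Activity 5@7: d1:5  d2:5  d3:5  d4:5  d5:5  d6:5  d7:5  d8:2 — peak 5.
Total gardener-days = 37 over 8 days ⇒ peak ≥ ⌈37/8⌉ = 5, so 5 is optimal.

5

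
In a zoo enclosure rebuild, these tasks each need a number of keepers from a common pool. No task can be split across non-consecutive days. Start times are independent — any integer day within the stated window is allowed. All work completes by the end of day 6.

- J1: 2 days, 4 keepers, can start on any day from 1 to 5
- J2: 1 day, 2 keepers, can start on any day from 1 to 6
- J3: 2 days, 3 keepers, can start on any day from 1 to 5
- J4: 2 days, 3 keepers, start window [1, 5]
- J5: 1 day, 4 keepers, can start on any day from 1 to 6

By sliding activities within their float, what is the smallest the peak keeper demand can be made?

Early-start (J1@1, J2@1, J3@1, J4@1, J5@1) gives peak 16: d1:16  d2:10  d3:0  d4:0  d5:0  d6:0.
Shift J3→3, J4→3, J5→5.
Schedule J1@1, J2@1, J3@3, J4@3, J5@5: d1:6  d2:4  d3:6  d4:6  d5:4  d6:0 — peak 6.

6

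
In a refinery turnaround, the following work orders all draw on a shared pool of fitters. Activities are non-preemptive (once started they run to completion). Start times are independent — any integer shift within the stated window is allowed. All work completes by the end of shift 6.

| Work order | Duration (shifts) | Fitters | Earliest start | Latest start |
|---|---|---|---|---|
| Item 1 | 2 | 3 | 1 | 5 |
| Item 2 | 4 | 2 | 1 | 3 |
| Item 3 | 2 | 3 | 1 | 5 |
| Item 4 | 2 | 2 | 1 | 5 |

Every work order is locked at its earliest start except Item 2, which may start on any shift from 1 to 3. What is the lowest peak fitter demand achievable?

8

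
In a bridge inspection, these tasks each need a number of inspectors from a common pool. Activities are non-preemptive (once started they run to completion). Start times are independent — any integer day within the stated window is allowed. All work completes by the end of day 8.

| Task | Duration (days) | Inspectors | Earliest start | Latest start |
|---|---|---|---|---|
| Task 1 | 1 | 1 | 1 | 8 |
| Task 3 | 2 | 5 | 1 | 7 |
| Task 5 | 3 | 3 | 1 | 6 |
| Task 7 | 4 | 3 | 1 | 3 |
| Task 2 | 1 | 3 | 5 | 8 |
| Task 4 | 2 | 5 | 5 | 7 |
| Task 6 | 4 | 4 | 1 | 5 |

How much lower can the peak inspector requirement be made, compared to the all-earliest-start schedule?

Early-start peak: d1:16  d2:15  d3:10  d4:7  d5:8  d6:5  d7:0  d8:0 ⇒ 16.
Leveled (Task 1@1, Task 3@5, Task 5@5, Task 7@1, Task 2@8, Task 4@7, Task 6@1): d1:8  d2:7  d3:7  d4:7  d5:8  d6:8  d7:8  d8:8 ⇒ 8.
Reduction 16 − 8 = 8.

8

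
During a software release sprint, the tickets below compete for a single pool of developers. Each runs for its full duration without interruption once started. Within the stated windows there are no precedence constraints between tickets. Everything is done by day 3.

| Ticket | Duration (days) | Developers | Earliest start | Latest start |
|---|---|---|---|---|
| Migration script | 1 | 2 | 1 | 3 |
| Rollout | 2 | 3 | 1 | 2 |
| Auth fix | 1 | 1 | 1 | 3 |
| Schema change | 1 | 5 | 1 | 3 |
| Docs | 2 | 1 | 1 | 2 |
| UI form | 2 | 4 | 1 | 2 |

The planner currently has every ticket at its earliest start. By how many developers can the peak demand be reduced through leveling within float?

Early-start peak: d1:16  d2:8  d3:0 ⇒ 16.
Leveled (Migration script@1, Rollout@2, Auth fix@1, Schema change@1, Docs@2, UI form@2): d1:8  d2:8  d3:8 ⇒ 8.
Reduction 16 − 8 = 8.

8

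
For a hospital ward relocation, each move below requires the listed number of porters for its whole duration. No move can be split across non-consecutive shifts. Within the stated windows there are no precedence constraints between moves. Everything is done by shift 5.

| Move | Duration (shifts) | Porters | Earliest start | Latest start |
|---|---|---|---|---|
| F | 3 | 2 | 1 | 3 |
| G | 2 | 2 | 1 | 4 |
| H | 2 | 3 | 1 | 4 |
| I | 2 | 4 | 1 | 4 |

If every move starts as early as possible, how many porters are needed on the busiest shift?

Early-start schedule: F@1, G@1, H@1, I@1.
Load per shift: shift 1: 11, shift 2: 11, shift 3: 2, shift 4: 0, shift 5: 0.
Peak is 11.

11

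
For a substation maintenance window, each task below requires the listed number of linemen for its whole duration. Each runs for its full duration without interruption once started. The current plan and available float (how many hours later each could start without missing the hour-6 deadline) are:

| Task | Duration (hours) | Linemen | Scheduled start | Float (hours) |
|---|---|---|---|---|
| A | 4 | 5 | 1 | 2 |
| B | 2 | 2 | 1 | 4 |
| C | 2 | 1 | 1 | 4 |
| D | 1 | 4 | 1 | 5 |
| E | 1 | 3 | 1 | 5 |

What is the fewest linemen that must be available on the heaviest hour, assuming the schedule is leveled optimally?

6

Early-start (A@1, B@1, C@1, D@1, E@1) gives peak 15: h1:15  h2:8  h3:5  h4:5  h5:0  h6:0.
Shift B→5, D→5, E→6.
Schedule A@1, B@5, C@1, D@5, E@6: h1:6  h2:6  h3:5  h4:5  h5:6  h6:5 — peak 6.
Total lineman-hours = 33 over 6 hours ⇒ peak ≥ ⌈33/6⌉ = 6, so 6 is optimal.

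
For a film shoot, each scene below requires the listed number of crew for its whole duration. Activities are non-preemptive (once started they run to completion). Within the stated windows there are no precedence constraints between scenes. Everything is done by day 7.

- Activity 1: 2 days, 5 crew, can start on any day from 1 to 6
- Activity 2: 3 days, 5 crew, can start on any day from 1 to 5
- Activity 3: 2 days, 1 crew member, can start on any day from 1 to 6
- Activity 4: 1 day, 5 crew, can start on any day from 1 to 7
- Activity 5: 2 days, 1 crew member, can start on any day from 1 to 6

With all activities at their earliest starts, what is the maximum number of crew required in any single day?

Early-start schedule: Activity 1@1, Activity 2@1, Activity 3@1, Activity 4@1, Activity 5@1.
Load per day: day 1: 17, day 2: 12, day 3: 5, day 4: 0, day 5: 0, day 6: 0, day 7: 0.
Peak is 17.

17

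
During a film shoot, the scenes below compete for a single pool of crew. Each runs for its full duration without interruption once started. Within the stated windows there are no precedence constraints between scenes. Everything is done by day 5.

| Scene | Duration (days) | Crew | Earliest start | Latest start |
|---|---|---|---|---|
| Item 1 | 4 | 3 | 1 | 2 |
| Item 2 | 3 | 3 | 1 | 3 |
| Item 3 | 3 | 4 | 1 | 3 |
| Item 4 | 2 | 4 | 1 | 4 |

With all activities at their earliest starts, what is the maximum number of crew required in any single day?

Early-start schedule: Item 1@1, Item 2@1, Item 3@1, Item 4@1.
Load per day: day 1: 14, day 2: 14, day 3: 10, day 4: 3, day 5: 0.
Peak is 14.

14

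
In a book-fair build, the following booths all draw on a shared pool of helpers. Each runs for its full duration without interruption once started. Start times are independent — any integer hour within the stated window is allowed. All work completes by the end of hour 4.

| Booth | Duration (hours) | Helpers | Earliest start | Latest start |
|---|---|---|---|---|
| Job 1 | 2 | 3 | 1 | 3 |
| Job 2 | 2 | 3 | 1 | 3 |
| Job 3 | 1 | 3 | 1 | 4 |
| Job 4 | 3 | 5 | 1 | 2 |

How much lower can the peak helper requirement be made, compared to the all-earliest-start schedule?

6

Early-start peak: h1:14  h2:11  h3:5  h4:0 ⇒ 14.
Leveled (Job 1@1, Job 2@3, Job 3@1, Job 4@2): h1:6  h2:8  h3:8  h4:8 ⇒ 8.
Reduction 14 − 8 = 6.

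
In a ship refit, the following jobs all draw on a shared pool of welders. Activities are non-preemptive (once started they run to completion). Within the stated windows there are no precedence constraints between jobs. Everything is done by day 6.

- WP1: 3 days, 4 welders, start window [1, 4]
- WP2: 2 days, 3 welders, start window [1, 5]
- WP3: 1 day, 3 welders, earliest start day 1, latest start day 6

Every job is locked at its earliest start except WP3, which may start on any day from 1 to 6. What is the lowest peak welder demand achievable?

7

WP3@1: d1:10  d2:7  d3:4  d4:0  d5:0  d6:0 → peak 10
WP3@2: d1:7  d2:10  d3:4  d4:0  d5:0  d6:0 → peak 10
WP3@3: d1:7  d2:7  d3:7  d4:0  d5:0  d6:0 → peak 7
WP3@4: d1:7  d2:7  d3:4  d4:3  d5:0  d6:0 → peak 7
WP3@5: d1:7  d2:7  d3:4  d4:0  d5:3  d6:0 → peak 7
WP3@6: d1:7  d2:7  d3:4  d4:0  d5:0  d6:3 → peak 7
Best is WP3@3, peak 7.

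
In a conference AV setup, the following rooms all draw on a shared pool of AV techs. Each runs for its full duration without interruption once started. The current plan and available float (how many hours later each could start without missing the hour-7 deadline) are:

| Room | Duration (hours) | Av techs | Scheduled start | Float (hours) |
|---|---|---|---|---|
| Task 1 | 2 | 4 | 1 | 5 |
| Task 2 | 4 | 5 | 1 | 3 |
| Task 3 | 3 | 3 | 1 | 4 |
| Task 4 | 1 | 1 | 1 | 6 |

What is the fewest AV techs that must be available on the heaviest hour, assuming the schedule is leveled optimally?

7

Early-start (Task 1@1, Task 2@1, Task 3@1, Task 4@1) gives peak 13: h1:13  h2:12  h3:8  h4:5  h5:0  h6:0  h7:0.
Shift Task 2→4, Task 4→3.
Schedule Task 1@1, Task 2@4, Task 3@1, Task 4@3: h1:7  h2:7  h3:4  h4:5  h5:5  h6:5  h7:5 — peak 7.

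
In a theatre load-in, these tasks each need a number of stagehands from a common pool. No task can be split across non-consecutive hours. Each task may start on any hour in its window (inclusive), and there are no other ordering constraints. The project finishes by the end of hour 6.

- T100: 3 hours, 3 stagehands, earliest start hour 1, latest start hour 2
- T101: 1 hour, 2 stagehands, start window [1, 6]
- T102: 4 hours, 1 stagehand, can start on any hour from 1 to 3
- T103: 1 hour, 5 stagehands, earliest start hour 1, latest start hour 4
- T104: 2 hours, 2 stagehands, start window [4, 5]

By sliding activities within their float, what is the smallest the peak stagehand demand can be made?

5

Early-start (T100@1, T101@1, T102@1, T103@1, T104@4) gives peak 11: h1:11  h2:4  h3:4  h4:3  h5:2  h6:0.
Shift T100→2, T101→2, T102→3, T104→5.
Schedule T100@2, T101@2, T102@3, T103@1, T104@5: h1:5  h2:5  h3:4  h4:4  h5:3  h6:3 — peak 5.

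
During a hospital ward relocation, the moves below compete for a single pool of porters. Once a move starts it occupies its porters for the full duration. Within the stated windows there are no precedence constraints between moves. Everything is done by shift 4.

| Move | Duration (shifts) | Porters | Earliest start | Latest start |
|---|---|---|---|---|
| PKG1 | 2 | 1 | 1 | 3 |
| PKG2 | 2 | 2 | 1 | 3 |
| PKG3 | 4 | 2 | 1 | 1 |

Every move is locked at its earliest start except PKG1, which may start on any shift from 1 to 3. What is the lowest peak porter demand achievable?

PKG1@1: s1:5  s2:5  s3:2  s4:2 → peak 5
PKG1@2: s1:4  s2:5  s3:3  s4:2 → peak 5
PKG1@3: s1:4  s2:4  s3:3  s4:3 → peak 4
Best is PKG1@3, peak 4.

4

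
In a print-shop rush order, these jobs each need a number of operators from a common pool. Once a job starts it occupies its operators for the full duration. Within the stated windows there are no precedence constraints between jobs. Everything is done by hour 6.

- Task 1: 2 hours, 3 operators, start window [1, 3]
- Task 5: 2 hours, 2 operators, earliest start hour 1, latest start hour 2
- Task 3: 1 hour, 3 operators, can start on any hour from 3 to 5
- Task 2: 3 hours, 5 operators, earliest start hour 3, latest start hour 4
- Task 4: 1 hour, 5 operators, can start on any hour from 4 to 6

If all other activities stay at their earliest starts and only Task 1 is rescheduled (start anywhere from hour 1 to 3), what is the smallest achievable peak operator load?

Task 1@1: h1:5  h2:5  h3:8  h4:10  h5:5  h6:0 → peak 10
Task 1@2: h1:2  h2:5  h3:11  h4:10  h5:5  h6:0 → peak 11
Task 1@3: h1:2  h2:2  h3:11  h4:13  h5:5  h6:0 → peak 13
Best is Task 1@1, peak 10.

10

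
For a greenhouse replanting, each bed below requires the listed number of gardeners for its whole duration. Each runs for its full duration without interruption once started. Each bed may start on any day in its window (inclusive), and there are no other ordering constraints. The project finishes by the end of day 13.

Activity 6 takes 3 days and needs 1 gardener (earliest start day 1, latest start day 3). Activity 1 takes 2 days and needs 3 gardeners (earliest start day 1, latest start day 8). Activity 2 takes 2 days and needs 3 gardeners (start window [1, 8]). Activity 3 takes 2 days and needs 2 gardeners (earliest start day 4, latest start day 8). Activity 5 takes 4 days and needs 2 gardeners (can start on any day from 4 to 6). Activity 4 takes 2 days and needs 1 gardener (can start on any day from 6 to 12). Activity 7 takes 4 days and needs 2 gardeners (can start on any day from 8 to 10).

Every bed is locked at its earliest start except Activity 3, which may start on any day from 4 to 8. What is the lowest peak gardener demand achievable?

7

Activity 3@4: d1:7  d2:7  d3:1  d4:4  d5:4  d6:3  d7:3  d8:2  d9:2  d10:2  d11:2  d12:0  d13:0 → peak 7
Activity 3@5: d1:7  d2:7  d3:1  d4:2  d5:4  d6:5  d7:3  d8:2  d9:2  d10:2  d11:2  d12:0  d13:0 → peak 7
Activity 3@6: d1:7  d2:7  d3:1  d4:2  d5:2  d6:5  d7:5  d8:2  d9:2  d10:2  d11:2  d12:0  d13:0 → peak 7
Activity 3@7: d1:7  d2:7  d3:1  d4:2  d5:2  d6:3  d7:5  d8:4  d9:2  d10:2  d11:2  d12:0  d13:0 → peak 7
Activity 3@8: d1:7  d2:7  d3:1  d4:2  d5:2  d6:3  d7:3  d8:4  d9:4  d10:2  d11:2  d12:0  d13:0 → peak 7
Best is Activity 3@4, peak 7.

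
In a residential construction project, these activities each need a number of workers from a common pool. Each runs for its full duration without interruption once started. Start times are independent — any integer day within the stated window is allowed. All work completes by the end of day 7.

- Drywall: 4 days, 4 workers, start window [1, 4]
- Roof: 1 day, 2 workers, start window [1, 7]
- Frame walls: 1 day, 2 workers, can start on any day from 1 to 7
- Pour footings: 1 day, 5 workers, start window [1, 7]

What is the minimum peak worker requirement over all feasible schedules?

5

Early-start (Drywall@1, Roof@1, Frame walls@1, Pour footings@1) gives peak 13: d1:13  d2:4  d3:4  d4:4  d5:0  d6:0  d7:0.
Shift Roof→5, Frame walls→5, Pour footings→6.
Schedule Drywall@1, Roof@5, Frame walls@5, Pour footings@6: d1:4  d2:4  d3:4  d4:4  d5:4  d6:5  d7:0 — peak 5.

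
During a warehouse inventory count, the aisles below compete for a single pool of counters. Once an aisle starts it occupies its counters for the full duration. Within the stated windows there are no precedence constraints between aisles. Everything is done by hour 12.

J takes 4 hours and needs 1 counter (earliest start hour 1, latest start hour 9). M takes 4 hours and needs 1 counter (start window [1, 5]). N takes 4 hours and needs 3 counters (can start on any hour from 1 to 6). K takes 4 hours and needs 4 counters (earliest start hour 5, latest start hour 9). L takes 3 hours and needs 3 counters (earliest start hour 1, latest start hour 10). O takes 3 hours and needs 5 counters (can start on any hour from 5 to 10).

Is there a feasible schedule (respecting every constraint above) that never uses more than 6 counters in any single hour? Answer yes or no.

Schedule J@4, M@4, N@1, K@5, L@1, O@9: h1:6  h2:6  h3:6  h4:5  h5:6  h6:6  h7:6  h8:4  h9:5  h10:5  h11:5  h12:0 — peak 6 ≤ 6.

yes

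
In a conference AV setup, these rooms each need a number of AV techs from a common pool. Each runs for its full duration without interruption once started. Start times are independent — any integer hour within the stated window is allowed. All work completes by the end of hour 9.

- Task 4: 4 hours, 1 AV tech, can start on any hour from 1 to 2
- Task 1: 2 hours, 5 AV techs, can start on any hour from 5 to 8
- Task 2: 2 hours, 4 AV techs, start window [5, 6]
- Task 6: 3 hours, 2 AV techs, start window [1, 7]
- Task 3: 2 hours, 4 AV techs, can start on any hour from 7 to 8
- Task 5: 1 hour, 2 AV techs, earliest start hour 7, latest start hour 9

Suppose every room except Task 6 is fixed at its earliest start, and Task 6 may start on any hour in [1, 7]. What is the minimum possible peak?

9

Task 6@1: h1:3  h2:3  h3:3  h4:1  h5:9  h6:9  h7:6  h8:4  h9:0 → peak 9
Task 6@2: h1:1  h2:3  h3:3  h4:3  h5:9  h6:9  h7:6  h8:4  h9:0 → peak 9
Task 6@3: h1:1  h2:1  h3:3  h4:3  h5:11  h6:9  h7:6  h8:4  h9:0 → peak 11
Task 6@4: h1:1  h2:1  h3:1  h4:3  h5:11  h6:11  h7:6  h8:4  h9:0 → peak 11
Task 6@5: h1:1  h2:1  h3:1  h4:1  h5:11  h6:11  h7:8  h8:4  h9:0 → peak 11
Task 6@6: h1:1  h2:1  h3:1  h4:1  h5:9  h6:11  h7:8  h8:6  h9:0 → peak 11
Task 6@7: h1:1  h2:1  h3:1  h4:1  h5:9  h6:9  h7:8  h8:6  h9:2 → peak 9
Best is Task 6@1, peak 9.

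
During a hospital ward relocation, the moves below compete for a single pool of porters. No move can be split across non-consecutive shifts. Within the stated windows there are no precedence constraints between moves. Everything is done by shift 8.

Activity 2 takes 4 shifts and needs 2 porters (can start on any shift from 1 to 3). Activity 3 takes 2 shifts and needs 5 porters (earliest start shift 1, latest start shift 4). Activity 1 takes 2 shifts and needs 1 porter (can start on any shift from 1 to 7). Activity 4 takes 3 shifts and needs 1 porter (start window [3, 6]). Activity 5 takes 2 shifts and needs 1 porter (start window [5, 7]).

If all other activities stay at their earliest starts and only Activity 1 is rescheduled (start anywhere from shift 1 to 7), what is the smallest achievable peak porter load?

7

Activity 1@1: s1:8  s2:8  s3:3  s4:3  s5:2  s6:1  s7:0  s8:0 → peak 8
Activity 1@2: s1:7  s2:8  s3:4  s4:3  s5:2  s6:1  s7:0  s8:0 → peak 8
Activity 1@3: s1:7  s2:7  s3:4  s4:4  s5:2  s6:1  s7:0  s8:0 → peak 7
Activity 1@4: s1:7  s2:7  s3:3  s4:4  s5:3  s6:1  s7:0  s8:0 → peak 7
Activity 1@5: s1:7  s2:7  s3:3  s4:3  s5:3  s6:2  s7:0  s8:0 → peak 7
Activity 1@6: s1:7  s2:7  s3:3  s4:3  s5:2  s6:2  s7:1  s8:0 → peak 7
Activity 1@7: s1:7  s2:7  s3:3  s4:3  s5:2  s6:1  s7:1  s8:1 → peak 7
Best is Activity 1@3, peak 7.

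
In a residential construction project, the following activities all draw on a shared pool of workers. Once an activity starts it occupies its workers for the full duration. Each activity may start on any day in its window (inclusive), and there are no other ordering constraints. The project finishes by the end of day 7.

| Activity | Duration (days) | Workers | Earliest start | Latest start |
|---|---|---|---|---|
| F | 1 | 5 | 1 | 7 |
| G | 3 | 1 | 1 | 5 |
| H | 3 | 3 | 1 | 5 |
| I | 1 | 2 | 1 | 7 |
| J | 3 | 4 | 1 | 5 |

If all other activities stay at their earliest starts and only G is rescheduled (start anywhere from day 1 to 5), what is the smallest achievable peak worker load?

G@1: d1:15  d2:8  d3:8  d4:0  d5:0  d6:0  d7:0 → peak 15
G@2: d1:14  d2:8  d3:8  d4:1  d5:0  d6:0  d7:0 → peak 14
G@3: d1:14  d2:7  d3:8  d4:1  d5:1  d6:0  d7:0 → peak 14
G@4: d1:14  d2:7  d3:7  d4:1  d5:1  d6:1  d7:0 → peak 14
G@5: d1:14  d2:7  d3:7  d4:0  d5:1  d6:1  d7:1 → peak 14
Best is G@2, peak 14.

14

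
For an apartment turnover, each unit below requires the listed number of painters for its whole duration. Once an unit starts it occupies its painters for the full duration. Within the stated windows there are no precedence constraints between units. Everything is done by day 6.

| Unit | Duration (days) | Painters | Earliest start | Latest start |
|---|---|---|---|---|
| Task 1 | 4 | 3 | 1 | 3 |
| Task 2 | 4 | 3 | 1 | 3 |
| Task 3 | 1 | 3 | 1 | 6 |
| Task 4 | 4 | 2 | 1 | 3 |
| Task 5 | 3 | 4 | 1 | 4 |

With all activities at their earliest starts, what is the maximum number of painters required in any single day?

15

Early-start schedule: Task 1@1, Task 2@1, Task 3@1, Task 4@1, Task 5@1.
Load per day: day 1: 15, day 2: 12, day 3: 12, day 4: 8, day 5: 0, day 6: 0.
Peak is 15.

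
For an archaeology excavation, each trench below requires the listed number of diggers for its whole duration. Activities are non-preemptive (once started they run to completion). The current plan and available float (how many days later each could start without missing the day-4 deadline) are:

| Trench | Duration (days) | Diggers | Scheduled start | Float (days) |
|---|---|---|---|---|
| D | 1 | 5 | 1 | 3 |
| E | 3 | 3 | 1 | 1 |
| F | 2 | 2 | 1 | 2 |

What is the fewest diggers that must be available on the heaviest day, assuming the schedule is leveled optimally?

Early-start (D@1, E@1, F@1) gives peak 10: d1:10  d2:5  d3:3  d4:0.
Shift E→2, F→2.
Schedule D@1, E@2, F@2: d1:5  d2:5  d3:5  d4:3 — peak 5.
Total digger-days = 18 over 4 days ⇒ peak ≥ ⌈18/4⌉ = 5, so 5 is optimal.

5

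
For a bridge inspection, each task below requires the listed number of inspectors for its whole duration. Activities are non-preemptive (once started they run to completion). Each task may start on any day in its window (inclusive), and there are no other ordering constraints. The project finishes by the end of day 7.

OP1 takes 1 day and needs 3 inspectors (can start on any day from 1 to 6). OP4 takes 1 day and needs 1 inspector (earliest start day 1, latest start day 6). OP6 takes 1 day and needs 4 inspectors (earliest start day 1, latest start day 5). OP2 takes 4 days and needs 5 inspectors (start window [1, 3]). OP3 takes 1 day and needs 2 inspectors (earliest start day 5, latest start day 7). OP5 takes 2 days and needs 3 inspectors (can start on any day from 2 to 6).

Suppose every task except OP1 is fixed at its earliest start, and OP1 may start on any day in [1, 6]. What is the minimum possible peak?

10

OP1@1: d1:13  d2:8  d3:8  d4:5  d5:2  d6:0  d7:0 → peak 13
OP1@2: d1:10  d2:11  d3:8  d4:5  d5:2  d6:0  d7:0 → peak 11
OP1@3: d1:10  d2:8  d3:11  d4:5  d5:2  d6:0  d7:0 → peak 11
OP1@4: d1:10  d2:8  d3:8  d4:8  d5:2  d6:0  d7:0 → peak 10
OP1@5: d1:10  d2:8  d3:8  d4:5  d5:5  d6:0  d7:0 → peak 10
OP1@6: d1:10  d2:8  d3:8  d4:5  d5:2  d6:3  d7:0 → peak 10
Best is OP1@4, peak 10.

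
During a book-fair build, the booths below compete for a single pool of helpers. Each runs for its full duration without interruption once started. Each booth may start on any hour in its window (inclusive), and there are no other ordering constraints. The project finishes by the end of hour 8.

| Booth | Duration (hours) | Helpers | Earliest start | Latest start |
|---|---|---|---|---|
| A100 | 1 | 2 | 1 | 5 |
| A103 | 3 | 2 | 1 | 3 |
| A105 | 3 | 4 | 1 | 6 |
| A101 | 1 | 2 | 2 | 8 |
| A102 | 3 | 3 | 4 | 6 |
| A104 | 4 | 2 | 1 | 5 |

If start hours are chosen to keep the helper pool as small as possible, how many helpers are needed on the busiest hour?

Early-start (A100@1, A103@1, A105@1, A101@2, A102@4, A104@1) gives peak 10: h1:10  h2:10  h3:8  h4:5  h5:3  h6:3  h7:0  h8:0.
Shift A105→2, A101→4, A102→5, A104→5.
Schedule A100@1, A103@1, A105@2, A101@4, A102@5, A104@5: h1:4  h2:6  h3:6  h4:6  h5:5  h6:5  h7:5  h8:2 — peak 6.

6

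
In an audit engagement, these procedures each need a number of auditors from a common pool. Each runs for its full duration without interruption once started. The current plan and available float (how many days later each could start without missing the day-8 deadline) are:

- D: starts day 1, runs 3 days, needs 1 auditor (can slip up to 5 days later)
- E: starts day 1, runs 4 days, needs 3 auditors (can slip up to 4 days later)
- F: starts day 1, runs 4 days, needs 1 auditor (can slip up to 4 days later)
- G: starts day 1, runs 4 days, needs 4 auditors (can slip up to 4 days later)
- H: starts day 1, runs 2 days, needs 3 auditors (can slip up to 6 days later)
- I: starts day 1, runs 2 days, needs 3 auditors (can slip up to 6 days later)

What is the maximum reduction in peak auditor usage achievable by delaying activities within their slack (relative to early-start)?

9

Early-start peak: d1:15  d2:15  d3:9  d4:8  d5:0  d6:0  d7:0  d8:0 ⇒ 15.
Leveled (D@1, E@5, F@1, G@1, H@5, I@7): d1:6  d2:6  d3:6  d4:5  d5:6  d6:6  d7:6  d8:6 ⇒ 6.
Reduction 15 − 6 = 9.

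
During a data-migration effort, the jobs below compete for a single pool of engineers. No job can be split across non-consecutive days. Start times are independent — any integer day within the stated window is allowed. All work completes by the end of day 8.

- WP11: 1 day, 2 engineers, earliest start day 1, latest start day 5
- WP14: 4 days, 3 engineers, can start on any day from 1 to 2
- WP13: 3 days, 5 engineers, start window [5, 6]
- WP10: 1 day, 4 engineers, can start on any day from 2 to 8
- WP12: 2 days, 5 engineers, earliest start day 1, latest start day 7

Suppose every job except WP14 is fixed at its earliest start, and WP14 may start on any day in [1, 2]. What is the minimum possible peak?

WP14@1: d1:10  d2:12  d3:3  d4:3  d5:5  d6:5  d7:5  d8:0 → peak 12
WP14@2: d1:7  d2:12  d3:3  d4:3  d5:8  d6:5  d7:5  d8:0 → peak 12
Best is WP14@1, peak 12.

12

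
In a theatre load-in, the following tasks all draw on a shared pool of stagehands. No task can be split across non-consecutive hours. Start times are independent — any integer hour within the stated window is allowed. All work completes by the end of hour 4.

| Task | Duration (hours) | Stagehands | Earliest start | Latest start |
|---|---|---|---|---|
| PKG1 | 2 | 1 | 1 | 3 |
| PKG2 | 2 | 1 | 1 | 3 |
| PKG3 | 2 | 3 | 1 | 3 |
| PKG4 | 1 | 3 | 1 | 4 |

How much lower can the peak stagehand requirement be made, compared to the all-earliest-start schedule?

Early-start peak: h1:8  h2:5  h3:0  h4:0 ⇒ 8.
Leveled (PKG1@1, PKG2@2, PKG3@3, PKG4@1): h1:4  h2:2  h3:4  h4:3 ⇒ 4.
Reduction 8 − 4 = 4.

4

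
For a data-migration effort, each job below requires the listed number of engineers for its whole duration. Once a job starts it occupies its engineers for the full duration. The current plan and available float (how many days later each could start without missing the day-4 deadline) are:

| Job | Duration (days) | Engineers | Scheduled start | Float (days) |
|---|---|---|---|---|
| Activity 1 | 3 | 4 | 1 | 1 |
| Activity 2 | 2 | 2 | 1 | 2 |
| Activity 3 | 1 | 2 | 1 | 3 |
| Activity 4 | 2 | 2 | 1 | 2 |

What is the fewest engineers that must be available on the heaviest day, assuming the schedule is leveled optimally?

6

Early-start (Activity 1@1, Activity 2@1, Activity 3@1, Activity 4@1) gives peak 10: d1:10  d2:8  d3:4  d4:0.
Shift Activity 3→4, Activity 4→3.
Schedule Activity 1@1, Activity 2@1, Activity 3@4, Activity 4@3: d1:6  d2:6  d3:6  d4:4 — peak 6.
Total engineer-days = 22 over 4 days ⇒ peak ≥ ⌈22/4⌉ = 6, so 6 is optimal.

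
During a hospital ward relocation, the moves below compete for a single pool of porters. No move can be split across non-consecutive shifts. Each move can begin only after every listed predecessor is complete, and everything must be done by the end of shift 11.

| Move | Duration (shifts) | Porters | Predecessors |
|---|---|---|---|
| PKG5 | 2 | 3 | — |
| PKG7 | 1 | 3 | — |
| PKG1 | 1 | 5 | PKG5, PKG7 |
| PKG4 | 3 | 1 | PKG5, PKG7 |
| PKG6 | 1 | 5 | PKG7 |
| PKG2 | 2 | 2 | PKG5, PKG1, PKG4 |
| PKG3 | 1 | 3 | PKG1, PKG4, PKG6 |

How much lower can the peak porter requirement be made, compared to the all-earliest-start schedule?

Early-start peak: s1:6  s2:8  s3:6  s4:1  s5:1  s6:5  s7:2  s8:0  s9:0  s10:0  s11:0 ⇒ 8.
Leveled (PKG5@1, PKG7@3, PKG1@4, PKG4@5, PKG6@8, PKG2@9, PKG3@9): s1:3  s2:3  s3:3  s4:5  s5:1  s6:1  s7:1  s8:5  s9:5  s10:2  s11:0 ⇒ 5.
Reduction 8 − 5 = 3.

3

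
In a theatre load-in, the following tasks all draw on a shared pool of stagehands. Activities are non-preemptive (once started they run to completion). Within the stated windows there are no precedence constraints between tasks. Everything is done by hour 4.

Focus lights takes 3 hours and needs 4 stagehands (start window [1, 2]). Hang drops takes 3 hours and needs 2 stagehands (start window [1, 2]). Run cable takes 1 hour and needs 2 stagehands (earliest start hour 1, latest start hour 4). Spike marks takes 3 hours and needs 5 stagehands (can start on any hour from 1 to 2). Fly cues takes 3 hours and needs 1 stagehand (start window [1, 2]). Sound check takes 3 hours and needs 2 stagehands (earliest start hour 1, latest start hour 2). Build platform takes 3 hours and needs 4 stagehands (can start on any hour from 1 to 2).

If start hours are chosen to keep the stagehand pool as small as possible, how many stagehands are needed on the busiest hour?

Early-start (Focus lights@1, Hang drops@1, Run cable@1, Spike marks@1, Fly cues@1, Sound check@1, Build platform@1) gives peak 20: h1:20  h2:18  h3:18  h4:0.
Shift Build platform→2.
Schedule Focus lights@1, Hang drops@1, Run cable@1, Spike marks@1, Fly cues@1, Sound check@1, Build platform@2: h1:16  h2:18  h3:18  h4:4 — peak 18.

18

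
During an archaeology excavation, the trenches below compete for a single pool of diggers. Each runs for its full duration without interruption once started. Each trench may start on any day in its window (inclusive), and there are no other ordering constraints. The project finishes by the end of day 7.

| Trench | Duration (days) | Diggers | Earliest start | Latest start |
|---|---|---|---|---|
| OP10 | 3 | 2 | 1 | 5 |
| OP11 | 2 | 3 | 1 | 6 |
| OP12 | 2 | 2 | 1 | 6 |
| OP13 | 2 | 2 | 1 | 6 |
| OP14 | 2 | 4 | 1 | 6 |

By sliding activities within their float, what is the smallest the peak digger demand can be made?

5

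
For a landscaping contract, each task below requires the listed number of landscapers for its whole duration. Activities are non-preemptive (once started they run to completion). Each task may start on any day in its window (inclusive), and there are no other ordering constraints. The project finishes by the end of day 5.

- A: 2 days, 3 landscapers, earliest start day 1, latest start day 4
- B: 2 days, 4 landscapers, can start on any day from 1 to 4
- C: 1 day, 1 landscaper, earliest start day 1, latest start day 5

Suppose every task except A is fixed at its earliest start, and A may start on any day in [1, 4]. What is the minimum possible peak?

5

A@1: d1:8  d2:7  d3:0  d4:0  d5:0 → peak 8
A@2: d1:5  d2:7  d3:3  d4:0  d5:0 → peak 7
A@3: d1:5  d2:4  d3:3  d4:3  d5:0 → peak 5
A@4: d1:5  d2:4  d3:0  d4:3  d5:3 → peak 5
Best is A@3, peak 5.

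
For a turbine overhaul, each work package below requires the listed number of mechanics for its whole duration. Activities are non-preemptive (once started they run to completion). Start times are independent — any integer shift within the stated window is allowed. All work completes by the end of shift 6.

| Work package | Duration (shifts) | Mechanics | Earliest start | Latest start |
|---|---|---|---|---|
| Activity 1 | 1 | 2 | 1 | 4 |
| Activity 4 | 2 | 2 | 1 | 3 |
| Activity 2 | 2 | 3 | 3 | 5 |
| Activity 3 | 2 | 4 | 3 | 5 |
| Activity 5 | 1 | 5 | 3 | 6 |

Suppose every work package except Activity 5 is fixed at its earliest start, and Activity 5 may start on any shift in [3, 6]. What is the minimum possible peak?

7

Activity 5@3: s1:4  s2:2  s3:12  s4:7  s5:0  s6:0 → peak 12
Activity 5@4: s1:4  s2:2  s3:7  s4:12  s5:0  s6:0 → peak 12
Activity 5@5: s1:4  s2:2  s3:7  s4:7  s5:5  s6:0 → peak 7
Activity 5@6: s1:4  s2:2  s3:7  s4:7  s5:0  s6:5 → peak 7
Best is Activity 5@5, peak 7.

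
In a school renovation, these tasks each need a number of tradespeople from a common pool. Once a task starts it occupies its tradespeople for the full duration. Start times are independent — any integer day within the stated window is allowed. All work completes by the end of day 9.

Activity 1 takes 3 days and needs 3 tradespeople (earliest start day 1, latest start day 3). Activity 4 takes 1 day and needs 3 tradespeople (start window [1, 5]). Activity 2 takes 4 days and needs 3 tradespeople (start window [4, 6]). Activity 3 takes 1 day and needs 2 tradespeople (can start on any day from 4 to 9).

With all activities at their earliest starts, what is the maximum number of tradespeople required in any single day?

Early-start schedule: Activity 1@1, Activity 4@1, Activity 2@4, Activity 3@4.
Load per day: day 1: 6, day 2: 3, day 3: 3, day 4: 5, day 5: 3, day 6: 3, day 7: 3, day 8: 0, day 9: 0.
Peak is 6.

6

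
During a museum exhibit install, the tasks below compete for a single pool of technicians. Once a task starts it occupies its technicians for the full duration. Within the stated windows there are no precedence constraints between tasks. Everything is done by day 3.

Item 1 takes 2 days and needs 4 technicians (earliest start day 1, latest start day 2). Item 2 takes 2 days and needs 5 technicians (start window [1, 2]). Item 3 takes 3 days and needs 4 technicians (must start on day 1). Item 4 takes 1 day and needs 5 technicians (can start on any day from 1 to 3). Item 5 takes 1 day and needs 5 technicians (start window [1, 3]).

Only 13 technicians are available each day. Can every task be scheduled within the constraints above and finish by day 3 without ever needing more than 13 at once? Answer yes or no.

Total technician-days = 40; over 3 days the average is 40/3 > 13, so some day must exceed 13.

no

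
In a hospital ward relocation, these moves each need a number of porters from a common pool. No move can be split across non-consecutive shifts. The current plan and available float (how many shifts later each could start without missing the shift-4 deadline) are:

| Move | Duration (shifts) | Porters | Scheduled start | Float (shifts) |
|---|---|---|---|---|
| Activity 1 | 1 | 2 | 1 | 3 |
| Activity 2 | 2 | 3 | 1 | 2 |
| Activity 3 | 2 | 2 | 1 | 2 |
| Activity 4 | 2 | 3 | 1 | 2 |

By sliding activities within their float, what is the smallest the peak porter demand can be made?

5

Early-start (Activity 1@1, Activity 2@1, Activity 3@1, Activity 4@1) gives peak 10: s1:10  s2:8  s3:0  s4:0.
Shift Activity 3→2, Activity 4→3.
Schedule Activity 1@1, Activity 2@1, Activity 3@2, Activity 4@3: s1:5  s2:5  s3:5  s4:3 — peak 5.
Total porter-shifts = 18 over 4 shifts ⇒ peak ≥ ⌈18/4⌉ = 5, so 5 is optimal.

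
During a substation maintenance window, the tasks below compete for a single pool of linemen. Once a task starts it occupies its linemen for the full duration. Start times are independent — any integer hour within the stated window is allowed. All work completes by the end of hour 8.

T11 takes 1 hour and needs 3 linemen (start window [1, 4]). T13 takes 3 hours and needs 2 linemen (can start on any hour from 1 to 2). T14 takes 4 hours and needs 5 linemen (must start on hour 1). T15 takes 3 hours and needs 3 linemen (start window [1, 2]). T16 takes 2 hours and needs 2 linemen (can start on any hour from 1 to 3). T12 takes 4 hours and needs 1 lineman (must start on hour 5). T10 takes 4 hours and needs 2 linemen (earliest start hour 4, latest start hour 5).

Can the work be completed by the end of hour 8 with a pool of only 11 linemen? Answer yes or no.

The minimum achievable peak is 12; 11 < 12, so no feasible schedule stays within the cap.

no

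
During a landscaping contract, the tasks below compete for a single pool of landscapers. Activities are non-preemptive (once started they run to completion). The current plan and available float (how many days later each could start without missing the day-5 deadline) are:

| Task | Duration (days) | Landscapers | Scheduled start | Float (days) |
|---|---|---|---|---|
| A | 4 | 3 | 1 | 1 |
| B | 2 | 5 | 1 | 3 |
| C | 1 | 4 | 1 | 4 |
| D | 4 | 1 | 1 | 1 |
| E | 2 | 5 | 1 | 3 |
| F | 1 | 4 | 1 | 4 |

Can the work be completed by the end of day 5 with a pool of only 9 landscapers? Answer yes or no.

Schedule A@1, B@1, C@3, D@1, E@4, F@5: d1:9  d2:9  d3:8  d4:9  d5:9 — peak 9 ≤ 9.

yes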